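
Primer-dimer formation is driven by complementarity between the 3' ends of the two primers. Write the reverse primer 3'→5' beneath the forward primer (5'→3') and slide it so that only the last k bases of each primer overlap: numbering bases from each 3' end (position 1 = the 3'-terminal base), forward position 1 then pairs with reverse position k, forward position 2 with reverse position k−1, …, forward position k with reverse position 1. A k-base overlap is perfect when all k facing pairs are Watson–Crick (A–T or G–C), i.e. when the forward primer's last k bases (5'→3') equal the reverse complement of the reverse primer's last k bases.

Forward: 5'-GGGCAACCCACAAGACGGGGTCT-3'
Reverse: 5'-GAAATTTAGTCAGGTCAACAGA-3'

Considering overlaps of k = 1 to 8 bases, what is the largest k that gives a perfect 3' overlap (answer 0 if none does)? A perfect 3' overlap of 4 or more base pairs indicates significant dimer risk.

Longest perfect overlap: 3 complementary base pairs; below the dimer-risk threshold (threshold 4).

Last 8 bases (5'→3') — forward …CGGGGTCT, reverse …TCAACAGA.
Reverse complement of the reverse primer's last 8 bases: TCTGTTGA; its first k bases are the reverse complement of the reverse primer's last k bases, so a perfect k-base overlap needs the forward primer's last k bases to equal them.
Comparing (forward last k vs required): k=1: T vs T ✓; k=2: CT vs TC ✗; k=3: TCT vs TCT ✓; k=4: GTCT vs TCTG ✗; k=5: GGTCT vs TCTGT ✗; k=6: GGGTCT vs TCTGTT ✗; k=7: GGGGTCT vs TCTGTTG ✗; k=8: CGGGGTCT vs TCTGTTGA ✗.
Perfect overlaps at k = 1, 3; the largest is 3.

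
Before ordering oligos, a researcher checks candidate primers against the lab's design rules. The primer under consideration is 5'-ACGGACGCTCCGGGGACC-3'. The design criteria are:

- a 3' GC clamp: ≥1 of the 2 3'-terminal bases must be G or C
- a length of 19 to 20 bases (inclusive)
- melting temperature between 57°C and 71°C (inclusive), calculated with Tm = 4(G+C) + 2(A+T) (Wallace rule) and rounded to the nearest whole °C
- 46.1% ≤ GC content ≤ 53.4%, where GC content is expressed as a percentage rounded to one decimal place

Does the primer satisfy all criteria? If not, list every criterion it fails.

Fails: length, GC content.

Base counts: A=3, T=1, G=7, C=7 (length 18).
GC clamp: 3' end CC has 2 G/C ✓
length: length 18, outside 19–20 ✗
Tm: Tm = 2·4 + 4·14 = 64°C ✓
GC content: GC 14/18 = 77.8%, outside 46.1–53.4% ✗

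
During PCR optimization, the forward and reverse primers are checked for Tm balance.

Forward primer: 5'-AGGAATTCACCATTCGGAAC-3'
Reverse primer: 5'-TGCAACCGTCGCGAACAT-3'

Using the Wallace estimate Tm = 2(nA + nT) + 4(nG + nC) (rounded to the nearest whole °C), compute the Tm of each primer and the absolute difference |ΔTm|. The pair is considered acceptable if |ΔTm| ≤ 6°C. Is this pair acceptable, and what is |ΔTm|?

Forward: A=7 T=4 G=4 C=5 → Tm = 2·11 + 4·9 = 58°C.
Reverse: A=5 T=3 G=4 C=6 → Tm = 2·8 + 4·10 = 56°C.
|ΔTm| = |58 − 56| = 2°C, ≤ 6°C.

|ΔTm| = 2°C; the pair is acceptable.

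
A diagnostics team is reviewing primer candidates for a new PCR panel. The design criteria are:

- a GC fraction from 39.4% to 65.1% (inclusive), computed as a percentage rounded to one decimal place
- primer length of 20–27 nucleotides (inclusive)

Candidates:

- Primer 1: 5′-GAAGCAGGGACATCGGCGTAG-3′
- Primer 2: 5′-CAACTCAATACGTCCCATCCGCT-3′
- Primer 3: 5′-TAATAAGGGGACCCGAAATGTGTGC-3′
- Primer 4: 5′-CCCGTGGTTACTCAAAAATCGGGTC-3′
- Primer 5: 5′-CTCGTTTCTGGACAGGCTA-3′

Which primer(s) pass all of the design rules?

Primer 1, Primer 2, Primer 3 and Primer 4.

Primer 1 (21 nt, A=6 T=2 G=9 C=4): GC 13/21 = 61.9% ✓; length 21 ✓ — passes.
Primer 2 (23 nt, A=6 T=5 G=2 C=10): GC 12/23 = 52.2% ✓; length 23 ✓ — passes.
Primer 3 (25 nt, A=8 T=5 G=8 C=4): GC 12/25 = 48.0% ✓; length 25 ✓ — passes.
Primer 4 (25 nt, A=6 T=6 G=6 C=7): GC 13/25 = 52.0% ✓; length 25 ✓ — passes.
Primer 5 (19 nt, A=3 T=6 G=5 C=5): GC 10/19 = 52.6% ✓; length 19, outside 20–27 ✗ — fails.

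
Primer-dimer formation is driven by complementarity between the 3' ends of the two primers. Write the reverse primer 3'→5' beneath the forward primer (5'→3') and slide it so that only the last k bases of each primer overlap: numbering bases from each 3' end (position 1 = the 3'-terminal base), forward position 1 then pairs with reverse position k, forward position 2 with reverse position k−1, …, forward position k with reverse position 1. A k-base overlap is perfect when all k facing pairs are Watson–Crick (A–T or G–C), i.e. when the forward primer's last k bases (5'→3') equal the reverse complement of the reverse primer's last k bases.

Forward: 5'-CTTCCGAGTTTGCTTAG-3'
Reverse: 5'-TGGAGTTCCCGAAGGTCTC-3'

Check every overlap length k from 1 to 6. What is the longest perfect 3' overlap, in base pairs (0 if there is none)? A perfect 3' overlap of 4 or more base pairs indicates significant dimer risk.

Longest perfect overlap: 1 complementary base pair; below the dimer-risk threshold (threshold 4).

Last 6 bases (5'→3') — forward …GCTTAG, reverse …GGTCTC.
Reverse complement of the reverse primer's last 6 bases: GAGACC; its first k bases are the reverse complement of the reverse primer's last k bases, so a perfect k-base overlap needs the forward primer's last k bases to equal them.
Comparing (forward last k vs required): k=1: G vs G ✓; k=2: AG vs GA ✗; k=3: TAG vs GAG ✗; k=4: TTAG vs GAGA ✗; k=5: CTTAG vs GAGAC ✗; k=6: GCTTAG vs GAGACC ✗.
Only k = 1 is perfect, so the longest perfect 3' overlap is 1.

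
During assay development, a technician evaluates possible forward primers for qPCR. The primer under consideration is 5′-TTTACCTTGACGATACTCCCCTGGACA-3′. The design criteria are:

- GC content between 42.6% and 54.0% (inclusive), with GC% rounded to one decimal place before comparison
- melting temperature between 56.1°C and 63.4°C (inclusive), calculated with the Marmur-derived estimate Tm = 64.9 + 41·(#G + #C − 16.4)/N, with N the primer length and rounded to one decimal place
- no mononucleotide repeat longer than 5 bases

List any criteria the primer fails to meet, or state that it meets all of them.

Meets all criteria.

Base counts: A=6, T=8, G=4, C=9 (length 27).
GC content: GC 13/27 = 48.1% ✓
Tm: Tm = 64.9 + 41·(13 − 16.4)/27 = 59.7°C ✓
homopolymer run: longest run = 4 ✓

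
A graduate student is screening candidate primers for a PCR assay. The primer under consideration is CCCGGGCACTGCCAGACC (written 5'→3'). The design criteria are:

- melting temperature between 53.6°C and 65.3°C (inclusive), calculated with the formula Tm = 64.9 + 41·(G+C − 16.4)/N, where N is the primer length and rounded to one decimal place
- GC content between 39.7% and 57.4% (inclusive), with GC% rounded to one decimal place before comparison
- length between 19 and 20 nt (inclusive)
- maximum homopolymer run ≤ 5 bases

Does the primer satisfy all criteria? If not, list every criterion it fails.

Base counts: A=3, T=1, G=5, C=9 (length 18).
Tm: Tm = 64.9 + 41·(14 − 16.4)/18 = 59.4°C ✓
GC content: GC 14/18 = 77.8%, outside 39.7–57.4% ✗
length: length 18, outside 19–20 ✗
homopolymer run: longest run = 3 ✓

Fails: GC content, length.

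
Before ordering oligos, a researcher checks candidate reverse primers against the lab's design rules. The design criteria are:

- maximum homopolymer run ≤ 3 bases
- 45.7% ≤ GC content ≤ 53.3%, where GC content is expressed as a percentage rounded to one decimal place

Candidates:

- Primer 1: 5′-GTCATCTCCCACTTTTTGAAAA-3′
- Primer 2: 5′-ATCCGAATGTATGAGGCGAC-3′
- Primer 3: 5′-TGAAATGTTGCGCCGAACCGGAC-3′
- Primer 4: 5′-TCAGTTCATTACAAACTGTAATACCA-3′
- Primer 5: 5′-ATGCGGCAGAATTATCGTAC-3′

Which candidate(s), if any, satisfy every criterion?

Primer 1 (22 nt, A=6 T=8 G=2 C=6): longest run = 5, exceeds 3 ✗; GC 8/22 = 36.4%, outside 45.7–53.3% ✗ — fails.
Primer 2 (20 nt, A=6 T=4 G=6 C=4): longest run = 2 ✓; GC 10/20 = 50.0% ✓ — passes.
Primer 3 (23 nt, A=6 T=4 G=7 C=6): longest run = 3 ✓; GC 13/23 = 56.5%, outside 45.7–53.3% ✗ — fails.
Primer 4 (26 nt, A=10 T=8 G=2 C=6): longest run = 3 ✓; GC 8/26 = 30.8%, outside 45.7–53.3% ✗ — fails.
Primer 5 (20 nt, A=6 T=5 G=5 C=4): longest run = 2 ✓; GC 9/20 = 45.0%, outside 45.7–53.3% ✗ — fails.

Primer 2 only.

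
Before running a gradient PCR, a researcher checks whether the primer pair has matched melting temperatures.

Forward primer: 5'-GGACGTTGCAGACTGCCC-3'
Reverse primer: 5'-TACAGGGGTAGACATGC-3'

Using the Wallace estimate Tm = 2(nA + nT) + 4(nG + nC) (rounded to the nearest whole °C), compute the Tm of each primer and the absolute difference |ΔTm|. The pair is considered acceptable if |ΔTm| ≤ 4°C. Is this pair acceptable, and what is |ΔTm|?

|ΔTm| = 8°C; the pair is not acceptable.

Forward: A=3 T=3 G=6 C=6 → Tm = 2·6 + 4·12 = 60°C.
Reverse: A=5 T=3 G=6 C=3 → Tm = 2·8 + 4·9 = 52°C.
|ΔTm| = |60 − 52| = 8°C, > 4°C.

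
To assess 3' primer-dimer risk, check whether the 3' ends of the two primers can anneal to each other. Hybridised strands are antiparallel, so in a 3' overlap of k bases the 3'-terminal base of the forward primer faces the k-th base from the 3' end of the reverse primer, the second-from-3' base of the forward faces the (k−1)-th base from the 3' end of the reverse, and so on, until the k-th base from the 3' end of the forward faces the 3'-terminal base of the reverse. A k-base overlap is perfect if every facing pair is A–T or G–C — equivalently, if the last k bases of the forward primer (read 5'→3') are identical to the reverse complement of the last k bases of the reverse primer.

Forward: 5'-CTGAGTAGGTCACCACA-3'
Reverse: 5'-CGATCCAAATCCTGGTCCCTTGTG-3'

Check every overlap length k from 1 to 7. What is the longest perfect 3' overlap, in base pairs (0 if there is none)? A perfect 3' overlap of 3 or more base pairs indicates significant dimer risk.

Longest perfect overlap: 4 complementary base pairs; significant dimer risk (threshold 3).

Last 7 bases (5'→3') — forward …CACCACA, reverse …CCTTGTG.
Reverse complement of the reverse primer's last 7 bases: CACAAGG; its first k bases are the reverse complement of the reverse primer's last k bases, so a perfect k-base overlap needs the forward primer's last k bases to equal them.
Comparing (forward last k vs required): k=1: A vs C ✗; k=2: CA vs CA ✓; k=3: ACA vs CAC ✗; k=4: CACA vs CACA ✓; k=5: CCACA vs CACAA ✗; k=6: ACCACA vs CACAAG ✗; k=7: CACCACA vs CACAAGG ✗.
Perfect overlaps at k = 2, 4; the largest is 4.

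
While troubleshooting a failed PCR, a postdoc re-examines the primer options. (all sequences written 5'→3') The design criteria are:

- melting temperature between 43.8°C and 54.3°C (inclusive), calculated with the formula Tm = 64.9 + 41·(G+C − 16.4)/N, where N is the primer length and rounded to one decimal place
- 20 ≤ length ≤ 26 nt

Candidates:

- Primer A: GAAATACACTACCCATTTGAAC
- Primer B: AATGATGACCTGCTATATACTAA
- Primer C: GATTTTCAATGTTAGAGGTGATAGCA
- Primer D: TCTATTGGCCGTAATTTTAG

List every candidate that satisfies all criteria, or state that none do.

Primer A (22 nt, A=9 T=5 G=2 C=6): Tm = 64.9 + 41·(8 − 16.4)/22 = 49.2°C ✓; length 22 ✓ — passes.
Primer B (23 nt, A=9 T=7 G=3 C=4): Tm = 64.9 + 41·(7 − 16.4)/23 = 48.1°C ✓; length 23 ✓ — passes.
Primer C (26 nt, A=8 T=9 G=7 C=2): Tm = 64.9 + 41·(9 − 16.4)/26 = 53.2°C ✓; length 26 ✓ — passes.
Primer D (20 nt, A=4 T=9 G=4 C=3): Tm = 64.9 + 41·(7 − 16.4)/20 = 45.6°C ✓; length 20 ✓ — passes.

Primer A, Primer B, Primer C and Primer D.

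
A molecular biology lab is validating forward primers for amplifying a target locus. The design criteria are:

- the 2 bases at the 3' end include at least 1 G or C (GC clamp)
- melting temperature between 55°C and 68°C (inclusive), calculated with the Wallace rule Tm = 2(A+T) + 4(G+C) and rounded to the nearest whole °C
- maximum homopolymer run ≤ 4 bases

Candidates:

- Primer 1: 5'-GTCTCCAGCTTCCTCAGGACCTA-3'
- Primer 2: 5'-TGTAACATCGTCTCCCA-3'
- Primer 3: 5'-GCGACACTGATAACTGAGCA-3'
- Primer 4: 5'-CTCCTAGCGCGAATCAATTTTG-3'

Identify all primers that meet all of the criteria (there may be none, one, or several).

Primer 1 (23 nt, A=4 T=6 G=4 C=9): 3' end TA has 0 G/C, need ≥1 ✗; Tm = 2·10 + 4·13 = 72°C, outside 55–68°C ✗; longest run = 2 ✓ — fails.
Primer 2 (17 nt, A=4 T=5 G=2 C=6): 3' end CA has 1 G/C ✓; Tm = 2·9 + 4·8 = 50°C, outside 55–68°C ✗; longest run = 3 ✓ — fails.
Primer 3 (20 nt, A=7 T=3 G=5 C=5): 3' end CA has 1 G/C ✓; Tm = 2·10 + 4·10 = 60°C ✓; longest run = 2 ✓ — passes.
Primer 4 (22 nt, A=5 T=7 G=4 C=6): 3' end TG has 1 G/C ✓; Tm = 2·12 + 4·10 = 64°C ✓; longest run = 4 ✓ — passes.

Primer 3 and Primer 4.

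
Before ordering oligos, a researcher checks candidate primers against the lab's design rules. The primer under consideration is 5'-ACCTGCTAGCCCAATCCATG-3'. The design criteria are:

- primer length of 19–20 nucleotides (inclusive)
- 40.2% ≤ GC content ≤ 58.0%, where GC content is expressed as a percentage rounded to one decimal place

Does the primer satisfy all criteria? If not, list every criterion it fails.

Meets all criteria.

Base counts: A=5, T=4, G=3, C=8 (length 20).
length: length 20 ✓
GC content: GC 11/20 = 55.0% ✓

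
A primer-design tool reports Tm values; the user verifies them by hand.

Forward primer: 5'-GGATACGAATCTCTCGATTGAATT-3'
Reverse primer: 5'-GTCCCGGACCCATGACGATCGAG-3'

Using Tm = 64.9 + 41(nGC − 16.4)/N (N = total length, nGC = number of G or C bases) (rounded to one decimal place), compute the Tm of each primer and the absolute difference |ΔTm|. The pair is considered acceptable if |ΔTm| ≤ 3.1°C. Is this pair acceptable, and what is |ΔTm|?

|ΔTm| = 10.1°C; the pair is not acceptable.

Forward: G+C = 9, N = 24 → Tm = 64.9 + 41·(9 − 16.4)/24 = 52.3°C.
Reverse: G+C = 15, N = 23 → Tm = 64.9 + 41·(15 − 16.4)/23 = 62.4°C.
|ΔTm| = |52.3 − 62.4| = 10.1°C, > 3.1°C.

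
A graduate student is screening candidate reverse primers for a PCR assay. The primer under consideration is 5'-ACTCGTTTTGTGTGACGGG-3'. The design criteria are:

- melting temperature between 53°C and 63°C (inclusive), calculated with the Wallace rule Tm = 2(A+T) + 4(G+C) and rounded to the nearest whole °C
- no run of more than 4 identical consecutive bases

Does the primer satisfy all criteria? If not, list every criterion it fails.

Base counts: A=2, T=7, G=7, C=3 (length 19).
Tm: Tm = 2·9 + 4·10 = 58°C ✓
homopolymer run: longest run = 4 ✓

Meets all criteria.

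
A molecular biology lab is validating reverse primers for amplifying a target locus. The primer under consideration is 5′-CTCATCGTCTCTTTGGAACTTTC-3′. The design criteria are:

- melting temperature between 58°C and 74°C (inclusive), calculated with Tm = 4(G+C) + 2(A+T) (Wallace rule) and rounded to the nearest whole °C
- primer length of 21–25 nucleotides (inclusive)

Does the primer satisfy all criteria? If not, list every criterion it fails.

Base counts: A=3, T=10, G=3, C=7 (length 23).
Tm: Tm = 2·13 + 4·10 = 66°C ✓
length: length 23 ✓

Meets all criteria.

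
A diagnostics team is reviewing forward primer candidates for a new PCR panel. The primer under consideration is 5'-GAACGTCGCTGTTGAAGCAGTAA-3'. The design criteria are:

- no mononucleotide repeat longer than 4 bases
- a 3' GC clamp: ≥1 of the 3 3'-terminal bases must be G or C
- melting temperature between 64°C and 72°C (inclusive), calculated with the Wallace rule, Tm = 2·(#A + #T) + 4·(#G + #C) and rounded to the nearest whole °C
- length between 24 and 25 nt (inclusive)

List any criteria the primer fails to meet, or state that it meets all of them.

Base counts: A=7, T=5, G=7, C=4 (length 23).
homopolymer run: longest run = 2 ✓
GC clamp: 3' end TAA has 0 G/C, need ≥1 ✗
Tm: Tm = 2·12 + 4·11 = 68°C ✓
length: length 23, outside 24–25 ✗

Fails: GC clamp, length.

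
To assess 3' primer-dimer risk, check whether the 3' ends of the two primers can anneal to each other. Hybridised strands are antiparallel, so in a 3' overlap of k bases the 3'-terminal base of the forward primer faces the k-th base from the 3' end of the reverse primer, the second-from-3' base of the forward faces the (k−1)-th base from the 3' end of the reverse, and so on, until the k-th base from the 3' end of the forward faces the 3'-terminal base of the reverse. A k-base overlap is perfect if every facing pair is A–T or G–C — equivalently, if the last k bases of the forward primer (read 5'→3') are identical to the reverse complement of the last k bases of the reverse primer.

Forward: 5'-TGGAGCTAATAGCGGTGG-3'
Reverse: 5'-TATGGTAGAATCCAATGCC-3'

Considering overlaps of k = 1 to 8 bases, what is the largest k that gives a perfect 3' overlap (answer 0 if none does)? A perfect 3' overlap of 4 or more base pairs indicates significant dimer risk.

Longest perfect overlap: 2 complementary base pairs; below the dimer-risk threshold (threshold 4).

Last 8 bases (5'→3') — forward …AGCGGTGG, reverse …CCAATGCC.
Reverse complement of the reverse primer's last 8 bases: GGCATTGG; its first k bases are the reverse complement of the reverse primer's last k bases, so a perfect k-base overlap needs the forward primer's last k bases to equal them.
Comparing (forward last k vs required): k=1: G vs G ✓; k=2: GG vs GG ✓; k=3: TGG vs GGC ✗; k=4: GTGG vs GGCA ✗; k=5: GGTGG vs GGCAT ✗; k=6: CGGTGG vs GGCATT ✗; k=7: GCGGTGG vs GGCATTG ✗; k=8: AGCGGTGG vs GGCATTGG ✗.
Perfect overlaps at k = 1, 2; the largest is 2.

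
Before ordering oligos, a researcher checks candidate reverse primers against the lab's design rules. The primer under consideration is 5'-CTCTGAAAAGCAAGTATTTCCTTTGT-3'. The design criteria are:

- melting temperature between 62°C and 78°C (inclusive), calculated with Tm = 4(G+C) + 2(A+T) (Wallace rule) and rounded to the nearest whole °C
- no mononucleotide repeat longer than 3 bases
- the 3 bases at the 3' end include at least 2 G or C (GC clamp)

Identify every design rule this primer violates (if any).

Base counts: A=7, T=10, G=4, C=5 (length 26).
Tm: Tm = 2·17 + 4·9 = 70°C ✓
homopolymer run: longest run = 4, exceeds 3 ✗
GC clamp: 3' end TGT has 1 G/C, need ≥2 ✗

Fails: homopolymer run, GC clamp.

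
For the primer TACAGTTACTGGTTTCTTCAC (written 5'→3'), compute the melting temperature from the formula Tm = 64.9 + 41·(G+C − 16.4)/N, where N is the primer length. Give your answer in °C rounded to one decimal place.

48.5°C

Base counts: A=4, T=9, G=3, C=5; G+C = 8, N = 21.
Tm = 64.9 + 41·(8 − 16.4)/21 = 64.9 + -344.40/21 = 48.5°C.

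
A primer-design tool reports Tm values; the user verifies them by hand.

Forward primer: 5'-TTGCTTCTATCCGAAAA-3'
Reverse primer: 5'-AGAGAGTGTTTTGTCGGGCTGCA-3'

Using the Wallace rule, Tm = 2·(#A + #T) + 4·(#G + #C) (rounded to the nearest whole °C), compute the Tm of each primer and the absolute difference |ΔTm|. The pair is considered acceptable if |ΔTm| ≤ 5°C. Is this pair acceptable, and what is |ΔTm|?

Forward: A=5 T=6 G=2 C=4 → Tm = 2·11 + 4·6 = 46°C.
Reverse: A=4 T=7 G=9 C=3 → Tm = 2·11 + 4·12 = 70°C.
|ΔTm| = |46 − 70| = 24°C, > 5°C.

|ΔTm| = 24°C; the pair is not acceptable.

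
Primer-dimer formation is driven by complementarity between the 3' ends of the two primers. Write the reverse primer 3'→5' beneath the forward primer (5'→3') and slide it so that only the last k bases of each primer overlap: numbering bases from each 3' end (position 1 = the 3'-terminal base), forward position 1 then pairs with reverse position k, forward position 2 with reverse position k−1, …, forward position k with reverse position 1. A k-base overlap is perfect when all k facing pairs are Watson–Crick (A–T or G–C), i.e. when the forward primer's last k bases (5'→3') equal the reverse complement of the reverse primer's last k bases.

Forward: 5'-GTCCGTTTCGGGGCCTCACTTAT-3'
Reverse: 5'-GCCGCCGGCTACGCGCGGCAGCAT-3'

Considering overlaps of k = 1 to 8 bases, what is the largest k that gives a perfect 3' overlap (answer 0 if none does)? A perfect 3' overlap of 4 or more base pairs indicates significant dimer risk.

Last 8 bases (5'→3') — forward …TCACTTAT, reverse …GGCAGCAT.
Reverse complement of the reverse primer's last 8 bases: ATGCTGCC; its first k bases are the reverse complement of the reverse primer's last k bases, so a perfect k-base overlap needs the forward primer's last k bases to equal them.
Comparing (forward last k vs required): k=1: T vs A ✗; k=2: AT vs AT ✓; k=3: TAT vs ATG ✗; k=4: TTAT vs ATGC ✗; k=5: CTTAT vs ATGCT ✗; k=6: ACTTAT vs ATGCTG ✗; k=7: CACTTAT vs ATGCTGC ✗; k=8: TCACTTAT vs ATGCTGCC ✗.
Only k = 2 is perfect, so the longest perfect 3' overlap is 2.

Longest perfect overlap: 2 complementary base pairs; below the dimer-risk threshold (threshold 4).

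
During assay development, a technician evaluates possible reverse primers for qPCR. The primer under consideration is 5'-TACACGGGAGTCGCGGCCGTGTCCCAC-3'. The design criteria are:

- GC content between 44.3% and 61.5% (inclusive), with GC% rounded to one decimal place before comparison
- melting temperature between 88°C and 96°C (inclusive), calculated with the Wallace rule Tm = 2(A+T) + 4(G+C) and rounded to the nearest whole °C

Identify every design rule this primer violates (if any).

Fails: GC content.

Base counts: A=4, T=4, G=9, C=10 (length 27).
GC content: GC 19/27 = 70.4%, outside 44.3–61.5% ✗
Tm: Tm = 2·8 + 4·19 = 92°C ✓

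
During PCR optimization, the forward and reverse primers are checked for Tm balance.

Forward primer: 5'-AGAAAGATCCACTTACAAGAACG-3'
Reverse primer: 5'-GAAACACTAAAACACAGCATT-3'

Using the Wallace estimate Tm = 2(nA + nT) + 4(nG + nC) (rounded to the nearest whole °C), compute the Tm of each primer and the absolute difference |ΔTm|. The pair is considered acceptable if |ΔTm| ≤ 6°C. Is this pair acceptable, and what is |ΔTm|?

|ΔTm| = 8°C; the pair is not acceptable.

Forward: A=11 T=3 G=4 C=5 → Tm = 2·14 + 4·9 = 64°C.
Reverse: A=11 T=3 G=2 C=5 → Tm = 2·14 + 4·7 = 56°C.
|ΔTm| = |64 − 56| = 8°C, > 6°C.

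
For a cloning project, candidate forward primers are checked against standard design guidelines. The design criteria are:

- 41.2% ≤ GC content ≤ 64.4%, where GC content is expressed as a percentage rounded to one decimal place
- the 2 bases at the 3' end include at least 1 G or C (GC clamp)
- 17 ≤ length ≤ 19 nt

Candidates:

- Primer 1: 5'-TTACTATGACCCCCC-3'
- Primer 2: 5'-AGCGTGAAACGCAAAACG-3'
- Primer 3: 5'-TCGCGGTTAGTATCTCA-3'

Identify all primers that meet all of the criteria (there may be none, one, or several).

Primer 2 and Primer 3.

Primer 1 (15 nt, A=3 T=4 G=1 C=7): GC 8/15 = 53.3% ✓; 3' end CC has 2 G/C ✓; length 15, outside 17–19 ✗ — fails.
Primer 2 (18 nt, A=8 T=1 G=5 C=4): GC 9/18 = 50.0% ✓; 3' end CG has 2 G/C ✓; length 18 ✓ — passes.
Primer 3 (17 nt, A=3 T=6 G=4 C=4): GC 8/17 = 47.1% ✓; 3' end CA has 1 G/C ✓; length 17 ✓ — passes.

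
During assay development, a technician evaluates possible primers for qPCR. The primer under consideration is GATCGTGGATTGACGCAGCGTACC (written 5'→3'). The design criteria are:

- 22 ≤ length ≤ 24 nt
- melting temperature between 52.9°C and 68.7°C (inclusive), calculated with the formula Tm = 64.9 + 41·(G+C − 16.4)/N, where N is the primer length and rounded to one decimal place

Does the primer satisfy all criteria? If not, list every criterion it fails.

Meets all criteria.

Base counts: A=5, T=5, G=8, C=6 (length 24).
length: length 24 ✓
Tm: Tm = 64.9 + 41·(14 − 16.4)/24 = 60.8°C ✓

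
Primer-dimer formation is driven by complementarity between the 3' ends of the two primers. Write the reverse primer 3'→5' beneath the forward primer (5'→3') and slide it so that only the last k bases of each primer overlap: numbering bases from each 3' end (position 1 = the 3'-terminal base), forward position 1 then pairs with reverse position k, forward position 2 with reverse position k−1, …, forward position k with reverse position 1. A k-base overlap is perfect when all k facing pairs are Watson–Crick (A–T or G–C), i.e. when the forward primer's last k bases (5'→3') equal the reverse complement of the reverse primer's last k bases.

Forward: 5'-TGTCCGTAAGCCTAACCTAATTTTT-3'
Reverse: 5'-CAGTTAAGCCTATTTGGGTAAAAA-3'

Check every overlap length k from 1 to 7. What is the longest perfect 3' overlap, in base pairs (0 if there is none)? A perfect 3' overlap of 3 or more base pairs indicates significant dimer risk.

Longest perfect overlap: 5 complementary base pairs; significant dimer risk (threshold 3).

Last 7 bases (5'→3') — forward …AATTTTT, reverse …GTAAAAA.
Reverse complement of the reverse primer's last 7 bases: TTTTTAC; its first k bases are the reverse complement of the reverse primer's last k bases, so a perfect k-base overlap needs the forward primer's last k bases to equal them.
Comparing (forward last k vs required): k=1: T vs T ✓; k=2: TT vs TT ✓; k=3: TTT vs TTT ✓; k=4: TTTT vs TTTT ✓; k=5: TTTTT vs TTTTT ✓; k=6: ATTTTT vs TTTTTA ✗; k=7: AATTTTT vs TTTTTAC ✗.
Perfect overlaps at k = 1, 2, 3, 4, 5; the largest is 5.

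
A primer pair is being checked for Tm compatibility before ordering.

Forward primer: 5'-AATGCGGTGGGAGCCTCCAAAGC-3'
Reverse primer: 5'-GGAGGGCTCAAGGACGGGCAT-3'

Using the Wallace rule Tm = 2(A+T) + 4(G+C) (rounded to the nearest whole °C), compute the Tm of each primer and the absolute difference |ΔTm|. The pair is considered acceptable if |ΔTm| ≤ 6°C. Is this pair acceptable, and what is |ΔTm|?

Forward: A=6 T=3 G=8 C=6 → Tm = 2·9 + 4·14 = 74°C.
Reverse: A=5 T=2 G=10 C=4 → Tm = 2·7 + 4·14 = 70°C.
|ΔTm| = |74 − 70| = 4°C, ≤ 6°C.

|ΔTm| = 4°C; the pair is acceptable.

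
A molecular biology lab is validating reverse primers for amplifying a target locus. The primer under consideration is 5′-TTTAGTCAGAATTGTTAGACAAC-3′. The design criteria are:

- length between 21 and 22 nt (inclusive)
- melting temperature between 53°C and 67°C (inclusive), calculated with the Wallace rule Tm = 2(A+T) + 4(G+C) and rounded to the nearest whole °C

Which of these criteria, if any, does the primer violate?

Base counts: A=8, T=8, G=4, C=3 (length 23).
length: length 23, outside 21–22 ✗
Tm: Tm = 2·16 + 4·7 = 60°C ✓

Fails: length.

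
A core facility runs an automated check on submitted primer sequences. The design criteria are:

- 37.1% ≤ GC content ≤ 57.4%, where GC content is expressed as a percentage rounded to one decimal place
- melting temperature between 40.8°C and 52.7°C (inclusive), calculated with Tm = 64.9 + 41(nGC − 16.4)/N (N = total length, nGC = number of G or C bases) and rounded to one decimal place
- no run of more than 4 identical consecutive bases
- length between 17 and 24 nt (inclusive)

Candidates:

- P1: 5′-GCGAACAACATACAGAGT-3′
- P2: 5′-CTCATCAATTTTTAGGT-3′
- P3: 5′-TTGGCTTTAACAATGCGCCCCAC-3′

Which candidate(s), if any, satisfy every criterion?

P1 only.

P1 (18 nt, A=8 T=2 G=4 C=4): GC 8/18 = 44.4% ✓; Tm = 64.9 + 41·(8 − 16.4)/18 = 45.8°C ✓; longest run = 2 ✓; length 18 ✓ — passes.
P2 (17 nt, A=4 T=8 G=2 C=3): GC 5/17 = 29.4%, outside 37.1–57.4% ✗; Tm = 64.9 + 41·(5 − 16.4)/17 = 37.4°C, outside 40.8–52.7°C ✗; longest run = 5, exceeds 4 ✗; length 17 ✓ — fails.
P3 (23 nt, A=5 T=6 G=4 C=8): GC 12/23 = 52.2% ✓; Tm = 64.9 + 41·(12 − 16.4)/23 = 57.1°C, outside 40.8–52.7°C ✗; longest run = 4 ✓; length 23 ✓ — fails.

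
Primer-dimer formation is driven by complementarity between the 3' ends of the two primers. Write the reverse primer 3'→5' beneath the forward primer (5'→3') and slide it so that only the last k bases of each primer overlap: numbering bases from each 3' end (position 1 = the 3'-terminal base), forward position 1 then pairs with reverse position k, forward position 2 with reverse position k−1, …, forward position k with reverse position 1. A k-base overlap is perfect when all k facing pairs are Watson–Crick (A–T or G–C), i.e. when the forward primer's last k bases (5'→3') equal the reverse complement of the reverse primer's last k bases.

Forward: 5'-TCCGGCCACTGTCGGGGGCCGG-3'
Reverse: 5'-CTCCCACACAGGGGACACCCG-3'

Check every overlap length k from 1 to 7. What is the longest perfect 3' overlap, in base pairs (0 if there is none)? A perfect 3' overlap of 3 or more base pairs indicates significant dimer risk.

Longest perfect overlap: 3 complementary base pairs; significant dimer risk (threshold 3).

Last 7 bases (5'→3') — forward …GGGCCGG, reverse …ACACCCG.
Reverse complement of the reverse primer's last 7 bases: CGGGTGT; its first k bases are the reverse complement of the reverse primer's last k bases, so a perfect k-base overlap needs the forward primer's last k bases to equal them.
Comparing (forward last k vs required): k=1: G vs C ✗; k=2: GG vs CG ✗; k=3: CGG vs CGG ✓; k=4: CCGG vs CGGG ✗; k=5: GCCGG vs CGGGT ✗; k=6: GGCCGG vs CGGGTG ✗; k=7: GGGCCGG vs CGGGTGT ✗.
Only k = 3 is perfect, so the longest perfect 3' overlap is 3.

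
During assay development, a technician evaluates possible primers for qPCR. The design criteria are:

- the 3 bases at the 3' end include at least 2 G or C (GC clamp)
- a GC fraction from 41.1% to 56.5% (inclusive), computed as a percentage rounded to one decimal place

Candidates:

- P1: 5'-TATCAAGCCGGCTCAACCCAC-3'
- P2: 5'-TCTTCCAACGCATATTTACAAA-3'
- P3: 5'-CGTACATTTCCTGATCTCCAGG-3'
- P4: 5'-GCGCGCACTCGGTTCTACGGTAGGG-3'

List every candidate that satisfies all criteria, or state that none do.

P1 (21 nt, A=6 T=3 G=3 C=9): 3' end CAC has 2 G/C ✓; GC 12/21 = 57.1%, outside 41.1–56.5% ✗ — fails.
P2 (22 nt, A=8 T=7 G=1 C=6): 3' end AAA has 0 G/C, need ≥2 ✗; GC 7/22 = 31.8%, outside 41.1–56.5% ✗ — fails.
P3 (22 nt, A=4 T=7 G=4 C=7): 3' end AGG has 2 G/C ✓; GC 11/22 = 50.0% ✓ — passes.
P4 (25 nt, A=3 T=5 G=10 C=7): 3' end GGG has 3 G/C ✓; GC 17/25 = 68.0%, outside 41.1–56.5% ✗ — fails.

P3 only.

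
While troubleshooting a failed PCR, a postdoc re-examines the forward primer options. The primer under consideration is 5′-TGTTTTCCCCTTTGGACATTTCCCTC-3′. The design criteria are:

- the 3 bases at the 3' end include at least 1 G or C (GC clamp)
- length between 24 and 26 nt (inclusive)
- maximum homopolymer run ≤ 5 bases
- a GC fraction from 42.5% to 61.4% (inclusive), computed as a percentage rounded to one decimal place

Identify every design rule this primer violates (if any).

Meets all criteria.

Base counts: A=2, T=12, G=3, C=9 (length 26).
GC clamp: 3' end CTC has 2 G/C ✓
length: length 26 ✓
homopolymer run: longest run = 4 ✓
GC content: GC 12/26 = 46.2% ✓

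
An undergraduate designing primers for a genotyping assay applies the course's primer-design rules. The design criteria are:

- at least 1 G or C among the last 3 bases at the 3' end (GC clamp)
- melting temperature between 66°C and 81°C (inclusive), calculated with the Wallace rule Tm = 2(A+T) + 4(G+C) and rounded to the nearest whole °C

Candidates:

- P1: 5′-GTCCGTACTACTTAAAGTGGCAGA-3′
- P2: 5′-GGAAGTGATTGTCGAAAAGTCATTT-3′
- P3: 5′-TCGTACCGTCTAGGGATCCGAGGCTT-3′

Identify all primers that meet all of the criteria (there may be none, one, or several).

P1 (24 nt, A=7 T=6 G=6 C=5): 3' end AGA has 1 G/C ✓; Tm = 2·13 + 4·11 = 70°C ✓ — passes.
P2 (25 nt, A=8 T=8 G=7 C=2): 3' end TTT has 0 G/C, need ≥1 ✗; Tm = 2·16 + 4·9 = 68°C ✓ — fails.
P3 (26 nt, A=4 T=7 G=8 C=7): 3' end CTT has 1 G/C ✓; Tm = 2·11 + 4·15 = 82°C, outside 66–81°C ✗ — fails.

P1 only.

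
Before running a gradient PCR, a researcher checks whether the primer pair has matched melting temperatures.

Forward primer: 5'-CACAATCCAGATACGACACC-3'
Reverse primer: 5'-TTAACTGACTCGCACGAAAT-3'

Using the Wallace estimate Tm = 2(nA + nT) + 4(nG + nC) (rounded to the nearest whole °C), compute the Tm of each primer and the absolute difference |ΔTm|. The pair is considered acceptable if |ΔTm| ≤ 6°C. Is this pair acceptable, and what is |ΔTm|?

|ΔTm| = 4°C; the pair is acceptable.

Forward: A=8 T=2 G=2 C=8 → Tm = 2·10 + 4·10 = 60°C.
Reverse: A=7 T=5 G=3 C=5 → Tm = 2·12 + 4·8 = 56°C.
|ΔTm| = |60 − 56| = 4°C, ≤ 6°C.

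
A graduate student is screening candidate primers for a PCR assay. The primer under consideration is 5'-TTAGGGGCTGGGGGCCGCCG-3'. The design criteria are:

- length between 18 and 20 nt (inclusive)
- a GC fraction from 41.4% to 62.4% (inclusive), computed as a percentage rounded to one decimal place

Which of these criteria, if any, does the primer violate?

Fails: GC content.

Base counts: A=1, T=3, G=11, C=5 (length 20).
length: length 20 ✓
GC content: GC 16/20 = 80.0%, outside 41.4–62.4% ✗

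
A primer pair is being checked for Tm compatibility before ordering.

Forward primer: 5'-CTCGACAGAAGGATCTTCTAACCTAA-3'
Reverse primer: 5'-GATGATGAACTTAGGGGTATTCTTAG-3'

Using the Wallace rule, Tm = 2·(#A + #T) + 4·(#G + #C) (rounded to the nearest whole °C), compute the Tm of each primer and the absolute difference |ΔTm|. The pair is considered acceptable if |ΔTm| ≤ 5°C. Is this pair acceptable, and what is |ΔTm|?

Forward: A=9 T=6 G=4 C=7 → Tm = 2·15 + 4·11 = 74°C.
Reverse: A=7 T=9 G=8 C=2 → Tm = 2·16 + 4·10 = 72°C.
|ΔTm| = |74 − 72| = 2°C, ≤ 5°C.

|ΔTm| = 2°C; the pair is acceptable.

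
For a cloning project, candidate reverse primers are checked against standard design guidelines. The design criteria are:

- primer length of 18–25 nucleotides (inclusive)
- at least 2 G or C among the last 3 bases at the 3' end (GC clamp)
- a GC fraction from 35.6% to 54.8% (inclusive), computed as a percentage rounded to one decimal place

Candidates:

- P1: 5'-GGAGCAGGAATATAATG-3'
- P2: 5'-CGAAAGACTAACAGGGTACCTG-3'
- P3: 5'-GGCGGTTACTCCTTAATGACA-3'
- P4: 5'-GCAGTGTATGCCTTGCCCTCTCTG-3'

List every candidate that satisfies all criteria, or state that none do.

P2 only.

P1 (17 nt, A=7 T=3 G=6 C=1): length 17, outside 18–25 ✗; 3' end ATG has 1 G/C, need ≥2 ✗; GC 7/17 = 41.2% ✓ — fails.
P2 (22 nt, A=8 T=3 G=6 C=5): length 22 ✓; 3' end CTG has 2 G/C ✓; GC 11/22 = 50.0% ✓ — passes.
P3 (21 nt, A=5 T=6 G=5 C=5): length 21 ✓; 3' end ACA has 1 G/C, need ≥2 ✗; GC 10/21 = 47.6% ✓ — fails.
P4 (24 nt, A=2 T=8 G=6 C=8): length 24 ✓; 3' end CTG has 2 G/C ✓; GC 14/24 = 58.3%, outside 35.6–54.8% ✗ — fails.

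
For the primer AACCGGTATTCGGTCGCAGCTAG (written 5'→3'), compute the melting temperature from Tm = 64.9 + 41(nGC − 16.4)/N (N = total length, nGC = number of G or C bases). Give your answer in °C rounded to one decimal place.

58.8°C

Base counts: A=5, T=5, G=7, C=6; G+C = 13, N = 23.
Tm = 64.9 + 41·(13 − 16.4)/23 = 64.9 + -139.40/23 = 58.8°C.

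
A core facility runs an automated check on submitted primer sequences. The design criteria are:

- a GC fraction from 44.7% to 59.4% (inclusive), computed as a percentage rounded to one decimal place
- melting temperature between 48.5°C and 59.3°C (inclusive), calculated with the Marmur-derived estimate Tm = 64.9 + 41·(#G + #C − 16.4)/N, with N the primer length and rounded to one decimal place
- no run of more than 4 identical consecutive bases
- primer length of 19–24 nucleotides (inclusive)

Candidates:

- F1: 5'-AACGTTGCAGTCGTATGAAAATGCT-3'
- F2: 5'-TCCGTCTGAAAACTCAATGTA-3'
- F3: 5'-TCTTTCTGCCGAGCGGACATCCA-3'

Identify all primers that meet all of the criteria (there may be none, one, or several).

F1 (25 nt, A=8 T=7 G=6 C=4): GC 10/25 = 40.0%, outside 44.7–59.4% ✗; Tm = 64.9 + 41·(10 − 16.4)/25 = 54.4°C ✓; longest run = 4 ✓; length 25, outside 19–24 ✗ — fails.
F2 (21 nt, A=7 T=6 G=3 C=5): GC 8/21 = 38.1%, outside 44.7–59.4% ✗; Tm = 64.9 + 41·(8 − 16.4)/21 = 48.5°C ✓; longest run = 4 ✓; length 21 ✓ — fails.
F3 (23 nt, A=4 T=6 G=5 C=8): GC 13/23 = 56.5% ✓; Tm = 64.9 + 41·(13 − 16.4)/23 = 58.8°C ✓; longest run = 3 ✓; length 23 ✓ — passes.

F3 only.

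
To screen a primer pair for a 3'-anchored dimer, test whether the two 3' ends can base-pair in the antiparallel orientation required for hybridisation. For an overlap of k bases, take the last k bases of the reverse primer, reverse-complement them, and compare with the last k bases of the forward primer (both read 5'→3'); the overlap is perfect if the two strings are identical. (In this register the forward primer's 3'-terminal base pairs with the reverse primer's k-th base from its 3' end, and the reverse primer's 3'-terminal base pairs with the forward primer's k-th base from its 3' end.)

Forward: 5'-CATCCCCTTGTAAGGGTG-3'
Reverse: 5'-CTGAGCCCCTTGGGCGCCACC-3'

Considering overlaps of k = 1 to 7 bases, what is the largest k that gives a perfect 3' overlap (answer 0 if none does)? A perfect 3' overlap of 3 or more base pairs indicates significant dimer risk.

Longest perfect overlap: 4 complementary base pairs; significant dimer risk (threshold 3).

Last 7 bases (5'→3') — forward …AAGGGTG, reverse …CGCCACC.
Reverse complement of the reverse primer's last 7 bases: GGTGGCG; its first k bases are the reverse complement of the reverse primer's last k bases, so a perfect k-base overlap needs the forward primer's last k bases to equal them.
Comparing (forward last k vs required): k=1: G vs G ✓; k=2: TG vs GG ✗; k=3: GTG vs GGT ✗; k=4: GGTG vs GGTG ✓; k=5: GGGTG vs GGTGG ✗; k=6: AGGGTG vs GGTGGC ✗; k=7: AAGGGTG vs GGTGGCG ✗.
Perfect overlaps at k = 1, 4; the largest is 4.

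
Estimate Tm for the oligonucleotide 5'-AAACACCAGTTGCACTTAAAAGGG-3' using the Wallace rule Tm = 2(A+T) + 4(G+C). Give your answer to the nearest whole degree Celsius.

68°C

Base counts: A=10, T=4, G=5, C=5 (length 24).
Tm = 2·(10+4) + 4·(5+5) = 2·14 + 4·10 = 28 + 40 = 68°C.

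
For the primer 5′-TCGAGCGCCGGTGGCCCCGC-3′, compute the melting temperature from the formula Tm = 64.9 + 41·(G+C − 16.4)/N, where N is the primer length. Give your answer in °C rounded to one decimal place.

66.1°C

Base counts: A=1, T=2, G=8, C=9; G+C = 17, N = 20.
Tm = 64.9 + 41·(17 − 16.4)/20 = 64.9 + 24.60/20 = 66.1°C.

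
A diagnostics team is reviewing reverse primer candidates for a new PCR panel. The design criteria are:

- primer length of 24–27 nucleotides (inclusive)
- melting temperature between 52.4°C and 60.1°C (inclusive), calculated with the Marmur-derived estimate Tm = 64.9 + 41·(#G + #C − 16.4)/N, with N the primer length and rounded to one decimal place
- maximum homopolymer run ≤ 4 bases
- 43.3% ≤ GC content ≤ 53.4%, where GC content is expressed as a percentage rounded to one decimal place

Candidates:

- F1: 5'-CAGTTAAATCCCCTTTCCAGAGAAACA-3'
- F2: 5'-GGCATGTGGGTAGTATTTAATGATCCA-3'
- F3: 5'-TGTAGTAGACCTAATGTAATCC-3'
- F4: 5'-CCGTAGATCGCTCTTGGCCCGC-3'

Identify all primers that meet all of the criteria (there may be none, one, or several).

F1 (27 nt, A=10 T=6 G=3 C=8): length 27 ✓; Tm = 64.9 + 41·(11 − 16.4)/27 = 56.7°C ✓; longest run = 4 ✓; GC 11/27 = 40.7%, outside 43.3–53.4% ✗ — fails.
F2 (27 nt, A=7 T=9 G=8 C=3): length 27 ✓; Tm = 64.9 + 41·(11 − 16.4)/27 = 56.7°C ✓; longest run = 3 ✓; GC 11/27 = 40.7%, outside 43.3–53.4% ✗ — fails.
F3 (22 nt, A=7 T=7 G=4 C=4): length 22, outside 24–27 ✗; Tm = 64.9 + 41·(8 − 16.4)/22 = 49.2°C, outside 52.4–60.1°C ✗; longest run = 2 ✓; GC 8/22 = 36.4%, outside 43.3–53.4% ✗ — fails.
F4 (22 nt, A=2 T=5 G=6 C=9): length 22, outside 24–27 ✗; Tm = 64.9 + 41·(15 − 16.4)/22 = 62.3°C, outside 52.4–60.1°C ✗; longest run = 3 ✓; GC 15/22 = 68.2%, outside 43.3–53.4% ✗ — fails.

None of the candidates satisfy all criteria.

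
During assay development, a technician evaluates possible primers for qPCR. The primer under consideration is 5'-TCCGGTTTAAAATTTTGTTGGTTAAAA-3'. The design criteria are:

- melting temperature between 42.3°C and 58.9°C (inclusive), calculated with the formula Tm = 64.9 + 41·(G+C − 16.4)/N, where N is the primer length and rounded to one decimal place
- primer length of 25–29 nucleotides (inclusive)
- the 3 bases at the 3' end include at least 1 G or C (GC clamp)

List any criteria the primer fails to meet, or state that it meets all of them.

Base counts: A=8, T=12, G=5, C=2 (length 27).
Tm: Tm = 64.9 + 41·(7 − 16.4)/27 = 50.6°C ✓
length: length 27 ✓
GC clamp: 3' end AAA has 0 G/C, need ≥1 ✗

Fails: GC clamp.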